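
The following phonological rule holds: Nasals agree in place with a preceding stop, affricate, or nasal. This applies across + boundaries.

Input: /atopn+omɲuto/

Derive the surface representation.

/n/ after /p/ (labial) → [m]
/ɲ/ after /m/ (labial) → [m]

[atopm+ommuto]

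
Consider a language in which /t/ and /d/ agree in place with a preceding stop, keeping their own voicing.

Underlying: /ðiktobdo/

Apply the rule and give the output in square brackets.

[ðikkobbo]

/t/ after /k/ (velar) → [k]
/d/ after /b/ (labial) → [b]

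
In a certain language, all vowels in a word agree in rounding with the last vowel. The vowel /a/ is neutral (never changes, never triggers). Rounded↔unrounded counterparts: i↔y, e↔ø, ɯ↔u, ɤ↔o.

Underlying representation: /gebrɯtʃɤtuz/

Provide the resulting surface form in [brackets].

[gøbrutʃotuz]

/e/ harmonizes with /u/ ([+round]) → [ø]
/ɯ/ harmonizes with /u/ ([+round]) → [u]
/ɤ/ harmonizes with /u/ ([+round]) → [o]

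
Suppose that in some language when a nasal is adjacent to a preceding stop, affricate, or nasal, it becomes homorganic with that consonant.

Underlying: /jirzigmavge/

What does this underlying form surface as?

/m/ after /g/ (velar) → [ŋ]

[jirzigŋavge]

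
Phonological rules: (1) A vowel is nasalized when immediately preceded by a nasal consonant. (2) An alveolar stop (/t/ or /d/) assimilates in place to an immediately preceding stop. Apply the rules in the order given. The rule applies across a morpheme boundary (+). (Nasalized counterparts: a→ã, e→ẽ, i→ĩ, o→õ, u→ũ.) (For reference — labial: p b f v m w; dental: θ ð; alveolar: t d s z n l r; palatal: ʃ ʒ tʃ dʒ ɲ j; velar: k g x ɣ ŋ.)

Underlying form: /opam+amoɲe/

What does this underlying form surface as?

[opam+ãmõɲẽ]

Rule 1: /a/ after nasal /m/ → [ã]
Rule 1: /o/ after nasal /m/ → [õ]
Rule 1: /e/ after nasal /ɲ/ → [ẽ]
After rule 1: opam+ãmõɲẽ
Rule 2: no segment meets the rule's conditions; no change.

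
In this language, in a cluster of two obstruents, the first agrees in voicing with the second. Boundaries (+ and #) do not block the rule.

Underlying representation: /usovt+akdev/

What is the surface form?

[usoft+agdev]

/v/ before /t/ (voiceless) → [f]
/k/ before /d/ (voiced) → [g]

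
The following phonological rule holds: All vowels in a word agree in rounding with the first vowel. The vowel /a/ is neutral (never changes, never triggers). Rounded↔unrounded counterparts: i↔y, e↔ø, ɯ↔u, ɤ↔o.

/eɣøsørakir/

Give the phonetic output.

[eɣeserakir]

/ø/ harmonizes with /e/ ([-round]) → [e]
/ø/ harmonizes with /e/ ([-round]) → [e]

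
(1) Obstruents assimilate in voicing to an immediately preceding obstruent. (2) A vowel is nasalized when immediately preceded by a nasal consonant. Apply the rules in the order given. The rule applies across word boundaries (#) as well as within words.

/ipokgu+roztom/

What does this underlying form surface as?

Rule 1: /g/ after /k/ (voiceless) → [k]
Rule 1: /t/ after /z/ (voiced) → [d]
After rule 1: ipokku+rozdom
Rule 2: no segment meets the rule's conditions; no change.

[ipokku+rozdom]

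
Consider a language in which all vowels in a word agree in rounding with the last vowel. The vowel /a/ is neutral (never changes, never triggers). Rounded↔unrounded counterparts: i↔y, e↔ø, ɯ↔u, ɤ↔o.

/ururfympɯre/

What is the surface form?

[ɯrɯrfimpɯre]

/u/ harmonizes with /e/ ([-round]) → [ɯ]
/u/ harmonizes with /e/ ([-round]) → [ɯ]
/y/ harmonizes with /e/ ([-round]) → [i]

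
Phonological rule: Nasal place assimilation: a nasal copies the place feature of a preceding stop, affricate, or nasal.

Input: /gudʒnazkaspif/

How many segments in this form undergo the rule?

1

/n/ after /dʒ/ (palatal) → [ɲ]
1 segment changes.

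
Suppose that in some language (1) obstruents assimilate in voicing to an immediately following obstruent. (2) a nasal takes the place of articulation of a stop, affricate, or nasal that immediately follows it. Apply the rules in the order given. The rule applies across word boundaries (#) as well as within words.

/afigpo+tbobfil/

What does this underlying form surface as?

[afikpo+dbopfil]

Rule 1: /g/ before /p/ (voiceless) → [k]
Rule 1: /t/ before /b/ (voiced) → [d]
Rule 1: /b/ before /f/ (voiceless) → [p]
After rule 1: afikpo+dbopfil
Rule 2: no segment meets the rule's conditions; no change.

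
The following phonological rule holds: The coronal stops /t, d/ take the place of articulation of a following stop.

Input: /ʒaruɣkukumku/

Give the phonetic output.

no segment meets the rule's conditions; no change.

[ʒaruɣkukumku]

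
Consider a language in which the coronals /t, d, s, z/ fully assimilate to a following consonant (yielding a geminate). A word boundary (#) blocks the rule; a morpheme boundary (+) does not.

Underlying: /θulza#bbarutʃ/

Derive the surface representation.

[θulza#bbarutʃ]

no segment meets the rule's conditions; no change.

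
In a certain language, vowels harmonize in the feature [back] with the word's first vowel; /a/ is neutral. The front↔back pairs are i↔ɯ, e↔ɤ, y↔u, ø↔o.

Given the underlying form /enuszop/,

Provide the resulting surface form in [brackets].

/u/ harmonizes with /e/ ([-back]) → [y]
/o/ harmonizes with /e/ ([-back]) → [ø]

[enyszøp]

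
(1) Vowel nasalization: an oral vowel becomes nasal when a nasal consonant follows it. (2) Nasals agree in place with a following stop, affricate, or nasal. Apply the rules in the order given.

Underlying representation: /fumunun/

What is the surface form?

Rule 1: /u/ before nasal /m/ → [ũ]
Rule 1: /u/ before nasal /n/ → [ũ]
Rule 1: /u/ before nasal /n/ → [ũ]
After rule 1: fũmũnũn
Rule 2: no segment meets the rule's conditions; no change.

[fũmũnũn]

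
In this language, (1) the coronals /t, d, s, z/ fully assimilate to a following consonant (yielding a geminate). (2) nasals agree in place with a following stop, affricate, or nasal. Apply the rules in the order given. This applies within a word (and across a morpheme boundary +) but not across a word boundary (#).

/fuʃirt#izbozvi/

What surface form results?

[fuʃirt#ibbovvi]

Rule 1: /z/ before /b/ → [b] (total assimilation)
Rule 1: /z/ before /v/ → [v] (total assimilation)
After rule 1: fuʃirt#ibbovvi
Rule 2: no segment meets the rule's conditions; no change.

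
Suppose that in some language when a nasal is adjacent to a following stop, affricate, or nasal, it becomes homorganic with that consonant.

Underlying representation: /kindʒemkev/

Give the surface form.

/n/ before /dʒ/ (palatal) → [ɲ]
/m/ before /k/ (velar) → [ŋ]

[kiɲdʒeŋkev]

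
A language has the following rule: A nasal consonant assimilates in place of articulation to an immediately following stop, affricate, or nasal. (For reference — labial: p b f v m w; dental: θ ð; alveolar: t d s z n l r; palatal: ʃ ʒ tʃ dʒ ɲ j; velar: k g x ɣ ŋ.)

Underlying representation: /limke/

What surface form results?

[liŋke]

/m/ before /k/ (velar) → [ŋ]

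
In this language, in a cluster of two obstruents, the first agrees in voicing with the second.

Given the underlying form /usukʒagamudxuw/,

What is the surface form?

/k/ before /ʒ/ (voiced) → [g]
/d/ before /x/ (voiceless) → [t]

[usugʒagamutxuw]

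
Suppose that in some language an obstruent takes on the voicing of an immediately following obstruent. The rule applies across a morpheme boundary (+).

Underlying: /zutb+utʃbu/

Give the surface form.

/t/ before /b/ (voiced) → [d]
/tʃ/ before /b/ (voiced) → [dʒ]

[zudb+udʒbu]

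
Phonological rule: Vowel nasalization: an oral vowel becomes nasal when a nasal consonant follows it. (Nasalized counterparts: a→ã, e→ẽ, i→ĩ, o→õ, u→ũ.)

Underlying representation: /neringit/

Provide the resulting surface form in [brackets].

/i/ before nasal /n/ → [ĩ]

[nerĩngit]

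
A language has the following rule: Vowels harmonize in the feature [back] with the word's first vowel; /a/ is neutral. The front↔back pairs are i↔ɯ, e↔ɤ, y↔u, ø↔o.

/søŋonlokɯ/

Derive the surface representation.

/o/ harmonizes with /ø/ ([-back]) → [ø]
/o/ harmonizes with /ø/ ([-back]) → [ø]
/ɯ/ harmonizes with /ø/ ([-back]) → [i]

[søŋønløki]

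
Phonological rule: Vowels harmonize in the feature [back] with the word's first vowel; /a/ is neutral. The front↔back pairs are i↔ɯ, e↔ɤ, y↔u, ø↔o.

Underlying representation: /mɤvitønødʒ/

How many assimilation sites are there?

/i/ harmonizes with /ɤ/ ([+back]) → [ɯ]
/ø/ harmonizes with /ɤ/ ([+back]) → [o]
/ø/ harmonizes with /ɤ/ ([+back]) → [o]
3 segments change.

3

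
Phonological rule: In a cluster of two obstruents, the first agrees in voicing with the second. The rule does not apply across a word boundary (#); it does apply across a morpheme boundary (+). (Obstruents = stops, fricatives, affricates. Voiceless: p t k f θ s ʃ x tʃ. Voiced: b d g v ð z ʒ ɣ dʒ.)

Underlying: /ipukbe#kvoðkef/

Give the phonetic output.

/k/ before /b/ (voiced) → [g]
/k/ before /v/ (voiced) → [g]
/ð/ before /k/ (voiceless) → [θ]

[ipugbe#gvoθkef]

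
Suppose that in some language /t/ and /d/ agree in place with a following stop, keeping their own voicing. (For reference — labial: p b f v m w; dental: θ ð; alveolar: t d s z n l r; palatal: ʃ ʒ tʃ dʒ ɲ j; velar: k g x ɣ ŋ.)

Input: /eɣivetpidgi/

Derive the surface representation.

/t/ before /p/ (labial) → [p]
/d/ before /g/ (velar) → [g]

[eɣiveppiggi]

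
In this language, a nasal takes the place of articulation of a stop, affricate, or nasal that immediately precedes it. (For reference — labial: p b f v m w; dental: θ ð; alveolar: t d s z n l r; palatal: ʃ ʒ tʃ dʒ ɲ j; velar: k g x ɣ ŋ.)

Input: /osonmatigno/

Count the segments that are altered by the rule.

2

/m/ after /n/ (alveolar) → [n]
/n/ after /g/ (velar) → [ŋ]
2 segments change.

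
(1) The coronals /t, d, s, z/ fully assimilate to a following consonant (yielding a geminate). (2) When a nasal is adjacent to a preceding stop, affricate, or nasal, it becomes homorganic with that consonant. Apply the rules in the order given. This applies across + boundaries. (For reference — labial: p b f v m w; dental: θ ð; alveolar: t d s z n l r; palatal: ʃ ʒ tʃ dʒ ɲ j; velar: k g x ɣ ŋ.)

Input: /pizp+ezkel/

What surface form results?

Rule 1: /z/ before /p/ → [p] (total assimilation)
Rule 1: /z/ before /k/ → [k] (total assimilation)
After rule 1: pipp+ekkel
Rule 2: no segment meets the rule's conditions; no change.

[pipp+ekkel]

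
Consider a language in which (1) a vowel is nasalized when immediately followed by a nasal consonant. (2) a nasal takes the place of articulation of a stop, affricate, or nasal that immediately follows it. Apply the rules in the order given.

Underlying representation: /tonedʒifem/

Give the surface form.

Rule 1: /o/ before nasal /n/ → [õ]
Rule 1: /e/ before nasal /m/ → [ẽ]
After rule 1: tõnedʒifẽm
Rule 2: no segment meets the rule's conditions; no change.

[tõnedʒifẽm]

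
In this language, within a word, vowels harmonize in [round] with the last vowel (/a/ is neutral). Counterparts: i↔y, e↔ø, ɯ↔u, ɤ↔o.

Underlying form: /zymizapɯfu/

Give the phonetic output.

/i/ harmonizes with /u/ ([+round]) → [y]
/ɯ/ harmonizes with /u/ ([+round]) → [u]

[zymyzapufu]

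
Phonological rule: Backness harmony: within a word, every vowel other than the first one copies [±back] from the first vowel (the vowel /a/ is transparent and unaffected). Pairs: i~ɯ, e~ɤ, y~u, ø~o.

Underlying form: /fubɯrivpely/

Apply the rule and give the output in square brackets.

/i/ harmonizes with /u/ ([+back]) → [ɯ]
/e/ harmonizes with /u/ ([+back]) → [ɤ]
/y/ harmonizes with /u/ ([+back]) → [u]

[fubɯrɯvpɤlu]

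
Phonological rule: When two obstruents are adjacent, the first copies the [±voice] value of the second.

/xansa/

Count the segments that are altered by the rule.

0

No segment meets the rule's conditions.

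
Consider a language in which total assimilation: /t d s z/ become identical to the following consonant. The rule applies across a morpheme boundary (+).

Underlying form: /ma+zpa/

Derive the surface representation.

/z/ before /p/ → [p] (total assimilation)

[ma+ppa]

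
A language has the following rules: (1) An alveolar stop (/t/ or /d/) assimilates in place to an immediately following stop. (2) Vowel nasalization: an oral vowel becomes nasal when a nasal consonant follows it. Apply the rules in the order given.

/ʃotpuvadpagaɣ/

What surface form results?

Rule 1: /t/ before /p/ (labial) → [p]
Rule 1: /d/ before /p/ (labial) → [b]
After rule 1: ʃoppuvabpagaɣ
Rule 2: no segment meets the rule's conditions; no change.

[ʃoppuvabpagaɣ]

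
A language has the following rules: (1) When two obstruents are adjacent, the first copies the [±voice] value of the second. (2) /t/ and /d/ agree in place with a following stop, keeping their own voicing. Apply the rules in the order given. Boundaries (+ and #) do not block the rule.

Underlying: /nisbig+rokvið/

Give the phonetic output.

Rule 1: /s/ before /b/ (voiced) → [z]
Rule 1: /k/ before /v/ (voiced) → [g]
After rule 1: nizbig+rogvið
Rule 2: no segment meets the rule's conditions; no change.

[nizbig+rogvið]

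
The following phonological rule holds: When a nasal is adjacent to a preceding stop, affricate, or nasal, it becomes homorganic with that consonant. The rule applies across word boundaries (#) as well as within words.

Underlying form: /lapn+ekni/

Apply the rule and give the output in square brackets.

/n/ after /p/ (labial) → [m]
/n/ after /k/ (velar) → [ŋ]

[lapm+ekŋi]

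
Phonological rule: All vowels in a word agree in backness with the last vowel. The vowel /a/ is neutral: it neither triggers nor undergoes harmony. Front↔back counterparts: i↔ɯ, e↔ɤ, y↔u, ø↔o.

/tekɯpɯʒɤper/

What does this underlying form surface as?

[tekipiʒeper]

/ɯ/ harmonizes with /e/ ([-back]) → [i]
/ɯ/ harmonizes with /e/ ([-back]) → [i]
/ɤ/ harmonizes with /e/ ([-back]) → [e]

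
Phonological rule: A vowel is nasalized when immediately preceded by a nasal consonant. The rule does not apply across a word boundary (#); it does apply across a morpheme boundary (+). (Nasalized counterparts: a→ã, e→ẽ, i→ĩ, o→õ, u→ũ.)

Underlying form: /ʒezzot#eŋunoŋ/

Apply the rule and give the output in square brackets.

[ʒezzot#eŋũnõŋ]

/u/ after nasal /ŋ/ → [ũ]
/o/ after nasal /n/ → [õ]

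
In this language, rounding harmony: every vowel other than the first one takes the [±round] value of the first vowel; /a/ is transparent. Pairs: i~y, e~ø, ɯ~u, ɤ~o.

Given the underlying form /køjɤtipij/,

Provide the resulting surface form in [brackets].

/ɤ/ harmonizes with /ø/ ([+round]) → [o]
/i/ harmonizes with /ø/ ([+round]) → [y]
/i/ harmonizes with /ø/ ([+round]) → [y]

[køjotypyj]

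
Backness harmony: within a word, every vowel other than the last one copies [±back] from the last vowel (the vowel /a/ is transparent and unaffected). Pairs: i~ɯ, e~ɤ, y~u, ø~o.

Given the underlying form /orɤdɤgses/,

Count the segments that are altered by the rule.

/o/ harmonizes with /e/ ([-back]) → [ø]
/ɤ/ harmonizes with /e/ ([-back]) → [e]
/ɤ/ harmonizes with /e/ ([-back]) → [e]
3 segments change.

3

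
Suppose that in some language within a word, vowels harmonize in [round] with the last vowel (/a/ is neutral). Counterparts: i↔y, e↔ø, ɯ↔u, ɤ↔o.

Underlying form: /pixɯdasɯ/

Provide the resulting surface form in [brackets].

no segment meets the rule's conditions; no change.

[pixɯdasɯ]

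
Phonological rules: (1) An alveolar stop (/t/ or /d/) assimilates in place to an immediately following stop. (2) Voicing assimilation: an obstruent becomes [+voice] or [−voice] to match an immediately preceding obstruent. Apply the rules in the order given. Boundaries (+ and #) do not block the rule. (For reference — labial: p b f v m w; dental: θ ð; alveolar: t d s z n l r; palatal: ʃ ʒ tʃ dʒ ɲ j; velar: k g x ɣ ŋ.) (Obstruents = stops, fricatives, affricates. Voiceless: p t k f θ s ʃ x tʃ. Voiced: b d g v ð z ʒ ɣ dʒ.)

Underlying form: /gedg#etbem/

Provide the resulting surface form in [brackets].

[gegg#eppem]

Rule 1: /d/ before /g/ (velar) → [g]
Rule 1: /t/ before /b/ (labial) → [p]
After rule 1: gegg#epbem
Rule 2: /b/ after /p/ (voiceless) → [p]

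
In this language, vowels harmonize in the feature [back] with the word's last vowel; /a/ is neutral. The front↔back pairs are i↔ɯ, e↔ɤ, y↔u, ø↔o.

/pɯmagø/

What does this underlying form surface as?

[pimagø]

/ɯ/ harmonizes with /ø/ ([-back]) → [i]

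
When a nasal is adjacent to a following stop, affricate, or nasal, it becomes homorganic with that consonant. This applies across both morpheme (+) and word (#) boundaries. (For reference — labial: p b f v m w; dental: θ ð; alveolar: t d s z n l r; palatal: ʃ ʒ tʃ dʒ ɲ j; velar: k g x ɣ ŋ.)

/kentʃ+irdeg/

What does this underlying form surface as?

/n/ before /tʃ/ (palatal) → [ɲ]

[keɲtʃ+irdeg]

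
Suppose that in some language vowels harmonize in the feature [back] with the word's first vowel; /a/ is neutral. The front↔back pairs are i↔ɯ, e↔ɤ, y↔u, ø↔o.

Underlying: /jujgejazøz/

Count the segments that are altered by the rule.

2

/e/ harmonizes with /u/ ([+back]) → [ɤ]
/ø/ harmonizes with /u/ ([+back]) → [o]
2 segments change.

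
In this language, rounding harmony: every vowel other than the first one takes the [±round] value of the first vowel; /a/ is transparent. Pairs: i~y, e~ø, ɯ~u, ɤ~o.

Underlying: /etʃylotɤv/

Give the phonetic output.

/y/ harmonizes with /e/ ([-round]) → [i]
/o/ harmonizes with /e/ ([-round]) → [ɤ]

[etʃilɤtɤv]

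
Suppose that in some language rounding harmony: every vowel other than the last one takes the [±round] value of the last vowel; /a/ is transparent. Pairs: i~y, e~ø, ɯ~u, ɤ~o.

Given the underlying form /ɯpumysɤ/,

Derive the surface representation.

/u/ harmonizes with /ɤ/ ([-round]) → [ɯ]
/y/ harmonizes with /ɤ/ ([-round]) → [i]

[ɯpɯmisɤ]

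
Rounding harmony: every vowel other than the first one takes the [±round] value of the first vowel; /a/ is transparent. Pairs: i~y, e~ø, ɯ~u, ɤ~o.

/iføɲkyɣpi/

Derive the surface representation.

[ifeɲkiɣpi]

/ø/ harmonizes with /i/ ([-round]) → [e]
/y/ harmonizes with /i/ ([-round]) → [i]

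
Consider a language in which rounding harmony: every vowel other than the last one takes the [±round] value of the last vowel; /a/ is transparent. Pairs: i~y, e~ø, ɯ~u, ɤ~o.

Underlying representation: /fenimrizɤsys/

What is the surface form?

/e/ harmonizes with /y/ ([+round]) → [ø]
/i/ harmonizes with /y/ ([+round]) → [y]
/i/ harmonizes with /y/ ([+round]) → [y]
/ɤ/ harmonizes with /y/ ([+round]) → [o]

[fønymryzosys]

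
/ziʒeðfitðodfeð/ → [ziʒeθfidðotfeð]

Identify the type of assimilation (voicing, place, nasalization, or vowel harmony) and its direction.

voicing assimilation, regressive

/ð/→[θ] /t/→[d] /d/→[t].
Each target copies a feature from the following segment, so the direction is regressive.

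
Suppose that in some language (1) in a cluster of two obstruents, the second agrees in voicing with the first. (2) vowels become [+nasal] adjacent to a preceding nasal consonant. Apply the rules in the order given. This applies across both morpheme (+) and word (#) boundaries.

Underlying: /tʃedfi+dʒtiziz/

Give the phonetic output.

[tʃedvi+dʒdiziz]

Rule 1: /f/ after /d/ (voiced) → [v]
Rule 1: /t/ after /dʒ/ (voiced) → [d]
After rule 1: tʃedvi+dʒdiziz
Rule 2: no segment meets the rule's conditions; no change.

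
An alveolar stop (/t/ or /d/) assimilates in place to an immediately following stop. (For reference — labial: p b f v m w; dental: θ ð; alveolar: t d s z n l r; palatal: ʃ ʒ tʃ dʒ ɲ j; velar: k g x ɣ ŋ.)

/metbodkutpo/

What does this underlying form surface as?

/t/ before /b/ (labial) → [p]
/d/ before /k/ (velar) → [g]
/t/ before /p/ (labial) → [p]

[mepbogkuppo]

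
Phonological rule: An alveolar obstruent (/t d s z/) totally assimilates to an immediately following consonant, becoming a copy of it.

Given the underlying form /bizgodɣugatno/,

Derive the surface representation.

[biggoɣɣuganno]

/z/ before /g/ → [g] (total assimilation)
/d/ before /ɣ/ → [ɣ] (total assimilation)
/t/ before /n/ → [n] (total assimilation)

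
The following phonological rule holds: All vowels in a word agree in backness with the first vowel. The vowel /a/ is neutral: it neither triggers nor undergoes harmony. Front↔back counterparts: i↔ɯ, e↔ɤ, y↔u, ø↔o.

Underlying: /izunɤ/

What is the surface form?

/u/ harmonizes with /i/ ([-back]) → [y]
/ɤ/ harmonizes with /i/ ([-back]) → [e]

[izyne]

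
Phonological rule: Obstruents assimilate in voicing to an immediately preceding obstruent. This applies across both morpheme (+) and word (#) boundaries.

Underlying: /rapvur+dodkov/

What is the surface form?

[rapfur+dodgov]

/v/ after /p/ (voiceless) → [f]
/k/ after /d/ (voiced) → [g]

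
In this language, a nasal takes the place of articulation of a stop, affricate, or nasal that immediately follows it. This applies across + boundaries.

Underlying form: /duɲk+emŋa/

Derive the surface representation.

[duŋk+eŋŋa]

/ɲ/ before /k/ (velar) → [ŋ]
/m/ before /ŋ/ (velar) → [ŋ]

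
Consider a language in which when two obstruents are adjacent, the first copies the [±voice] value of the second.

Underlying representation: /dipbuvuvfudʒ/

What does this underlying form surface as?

[dibbuvuffudʒ]

/p/ before /b/ (voiced) → [b]
/v/ before /f/ (voiceless) → [f]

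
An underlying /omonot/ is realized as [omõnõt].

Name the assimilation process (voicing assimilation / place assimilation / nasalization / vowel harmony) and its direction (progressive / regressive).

/o/→[õ] /o/→[õ].
Each target copies a feature from the preceding segment, so the direction is progressive.

nasalization, progressive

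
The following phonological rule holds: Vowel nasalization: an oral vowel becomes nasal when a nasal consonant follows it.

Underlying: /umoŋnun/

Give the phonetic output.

[ũmõŋnũn]

/u/ before nasal /m/ → [ũ]
/o/ before nasal /ŋ/ → [õ]
/u/ before nasal /n/ → [ũ]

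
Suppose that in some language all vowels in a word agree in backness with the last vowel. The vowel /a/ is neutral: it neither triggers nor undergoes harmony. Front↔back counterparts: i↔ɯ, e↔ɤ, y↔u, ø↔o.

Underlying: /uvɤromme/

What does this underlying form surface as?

/u/ harmonizes with /e/ ([-back]) → [y]
/ɤ/ harmonizes with /e/ ([-back]) → [e]
/o/ harmonizes with /e/ ([-back]) → [ø]

[yverømme]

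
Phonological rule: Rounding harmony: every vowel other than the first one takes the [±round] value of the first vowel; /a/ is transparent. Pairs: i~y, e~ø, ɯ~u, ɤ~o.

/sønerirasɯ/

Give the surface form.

/e/ harmonizes with /ø/ ([+round]) → [ø]
/i/ harmonizes with /ø/ ([+round]) → [y]
/ɯ/ harmonizes with /ø/ ([+round]) → [u]

[sønøryrasu]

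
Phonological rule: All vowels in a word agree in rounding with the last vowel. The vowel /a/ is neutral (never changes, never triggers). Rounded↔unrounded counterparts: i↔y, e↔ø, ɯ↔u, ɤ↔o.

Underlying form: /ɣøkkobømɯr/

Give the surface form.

/ø/ harmonizes with /ɯ/ ([-round]) → [e]
/o/ harmonizes with /ɯ/ ([-round]) → [ɤ]
/ø/ harmonizes with /ɯ/ ([-round]) → [e]

[ɣekkɤbemɯr]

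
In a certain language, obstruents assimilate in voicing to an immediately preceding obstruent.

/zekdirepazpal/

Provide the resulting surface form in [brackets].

/d/ after /k/ (voiceless) → [t]
/p/ after /z/ (voiced) → [b]

[zektirepazbal]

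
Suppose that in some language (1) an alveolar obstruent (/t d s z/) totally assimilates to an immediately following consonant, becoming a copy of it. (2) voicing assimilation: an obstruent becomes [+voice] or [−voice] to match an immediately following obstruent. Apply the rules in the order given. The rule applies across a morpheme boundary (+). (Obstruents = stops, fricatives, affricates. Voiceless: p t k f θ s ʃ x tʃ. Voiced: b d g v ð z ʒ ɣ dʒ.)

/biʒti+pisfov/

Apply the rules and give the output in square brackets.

Rule 1: /s/ before /f/ → [f] (total assimilation)
After rule 1: biʒti+piffov
Rule 2: /ʒ/ before /t/ (voiceless) → [ʃ]

[biʃti+piffov]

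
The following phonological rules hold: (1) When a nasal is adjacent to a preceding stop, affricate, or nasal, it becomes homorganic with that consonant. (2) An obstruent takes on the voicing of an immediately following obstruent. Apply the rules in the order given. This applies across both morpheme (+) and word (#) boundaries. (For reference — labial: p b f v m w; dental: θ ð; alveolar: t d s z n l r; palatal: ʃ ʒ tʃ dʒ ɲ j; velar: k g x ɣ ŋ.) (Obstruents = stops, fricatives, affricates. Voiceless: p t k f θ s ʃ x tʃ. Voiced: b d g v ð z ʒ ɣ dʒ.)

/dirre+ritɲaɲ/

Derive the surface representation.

[dirre+ritnaɲ]

Rule 1: /ɲ/ after /t/ (alveolar) → [n]
After rule 1: dirre+ritnaɲ
Rule 2: no segment meets the rule's conditions; no change.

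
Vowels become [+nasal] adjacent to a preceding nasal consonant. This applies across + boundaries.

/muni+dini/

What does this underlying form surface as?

/u/ after nasal /m/ → [ũ]
/i/ after nasal /n/ → [ĩ]
/i/ after nasal /n/ → [ĩ]

[mũnĩ+dinĩ]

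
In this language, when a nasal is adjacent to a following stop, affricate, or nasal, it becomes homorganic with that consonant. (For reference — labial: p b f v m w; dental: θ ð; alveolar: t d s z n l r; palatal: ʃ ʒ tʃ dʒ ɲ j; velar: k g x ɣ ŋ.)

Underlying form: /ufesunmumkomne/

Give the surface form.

[ufesummuŋkonne]

/n/ before /m/ (labial) → [m]
/m/ before /k/ (velar) → [ŋ]
/m/ before /n/ (alveolar) → [n]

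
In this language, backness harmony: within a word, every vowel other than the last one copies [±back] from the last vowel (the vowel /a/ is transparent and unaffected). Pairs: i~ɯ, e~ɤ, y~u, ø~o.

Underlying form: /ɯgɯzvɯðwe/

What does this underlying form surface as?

[igizviðwe]

/ɯ/ harmonizes with /e/ ([-back]) → [i]
/ɯ/ harmonizes with /e/ ([-back]) → [i]
/ɯ/ harmonizes with /e/ ([-back]) → [i]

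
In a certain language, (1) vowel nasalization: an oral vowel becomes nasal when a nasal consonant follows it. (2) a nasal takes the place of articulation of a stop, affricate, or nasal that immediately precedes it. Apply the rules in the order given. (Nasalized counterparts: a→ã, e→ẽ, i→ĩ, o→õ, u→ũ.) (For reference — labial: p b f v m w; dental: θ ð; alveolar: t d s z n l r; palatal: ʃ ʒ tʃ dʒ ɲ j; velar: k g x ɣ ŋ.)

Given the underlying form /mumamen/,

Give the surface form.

[mũmãmẽn]

Rule 1: /u/ before nasal /m/ → [ũ]
Rule 1: /a/ before nasal /m/ → [ã]
Rule 1: /e/ before nasal /n/ → [ẽ]
After rule 1: mũmãmẽn
Rule 2: no segment meets the rule's conditions; no change.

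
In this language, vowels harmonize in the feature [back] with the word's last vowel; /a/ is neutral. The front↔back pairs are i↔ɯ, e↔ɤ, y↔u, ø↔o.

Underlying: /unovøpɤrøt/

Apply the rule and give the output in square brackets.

/u/ harmonizes with /ø/ ([-back]) → [y]
/o/ harmonizes with /ø/ ([-back]) → [ø]
/ɤ/ harmonizes with /ø/ ([-back]) → [e]

[ynøvøperøt]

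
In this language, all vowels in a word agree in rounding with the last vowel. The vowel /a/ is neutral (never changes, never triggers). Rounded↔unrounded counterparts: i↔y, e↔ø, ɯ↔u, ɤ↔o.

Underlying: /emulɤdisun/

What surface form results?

[ømulodysun]

/e/ harmonizes with /u/ ([+round]) → [ø]
/ɤ/ harmonizes with /u/ ([+round]) → [o]
/i/ harmonizes with /u/ ([+round]) → [y]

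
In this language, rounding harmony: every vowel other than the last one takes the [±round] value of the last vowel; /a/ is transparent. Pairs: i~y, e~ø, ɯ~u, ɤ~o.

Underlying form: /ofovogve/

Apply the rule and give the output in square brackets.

/o/ harmonizes with /e/ ([-round]) → [ɤ]
/o/ harmonizes with /e/ ([-round]) → [ɤ]
/o/ harmonizes with /e/ ([-round]) → [ɤ]

[ɤfɤvɤgve]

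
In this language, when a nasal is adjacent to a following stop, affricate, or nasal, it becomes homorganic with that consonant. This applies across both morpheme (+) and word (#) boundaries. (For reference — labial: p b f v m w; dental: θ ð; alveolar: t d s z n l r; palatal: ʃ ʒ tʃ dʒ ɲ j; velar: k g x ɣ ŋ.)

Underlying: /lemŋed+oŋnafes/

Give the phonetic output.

[leŋŋed+onnafes]

/m/ before /ŋ/ (velar) → [ŋ]
/ŋ/ before /n/ (alveolar) → [n]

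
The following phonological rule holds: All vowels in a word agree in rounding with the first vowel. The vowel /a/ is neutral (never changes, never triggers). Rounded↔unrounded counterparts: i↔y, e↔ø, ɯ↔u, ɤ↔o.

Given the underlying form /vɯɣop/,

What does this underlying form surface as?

[vɯɣɤp]

/o/ harmonizes with /ɯ/ ([-round]) → [ɤ]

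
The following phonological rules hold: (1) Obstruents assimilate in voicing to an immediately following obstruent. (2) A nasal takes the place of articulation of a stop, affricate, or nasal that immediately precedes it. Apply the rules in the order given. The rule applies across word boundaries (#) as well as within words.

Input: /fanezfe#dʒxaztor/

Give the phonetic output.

[fanesfe#tʃxastor]

Rule 1: /z/ before /f/ (voiceless) → [s]
Rule 1: /dʒ/ before /x/ (voiceless) → [tʃ]
Rule 1: /z/ before /t/ (voiceless) → [s]
After rule 1: fanesfe#tʃxastor
Rule 2: no segment meets the rule's conditions; no change.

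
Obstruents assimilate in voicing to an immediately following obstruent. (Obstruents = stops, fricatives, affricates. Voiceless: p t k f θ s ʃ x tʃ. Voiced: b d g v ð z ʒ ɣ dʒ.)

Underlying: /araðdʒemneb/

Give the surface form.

[araðdʒemneb]

no segment meets the rule's conditions; no change.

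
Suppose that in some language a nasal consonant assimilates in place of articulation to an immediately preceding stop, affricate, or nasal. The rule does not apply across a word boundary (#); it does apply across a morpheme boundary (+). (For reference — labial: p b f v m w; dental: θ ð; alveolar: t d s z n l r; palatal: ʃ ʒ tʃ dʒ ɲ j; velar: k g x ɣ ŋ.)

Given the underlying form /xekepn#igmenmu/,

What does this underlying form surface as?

[xekepm#igŋennu]

/n/ after /p/ (labial) → [m]
/m/ after /g/ (velar) → [ŋ]
/m/ after /n/ (alveolar) → [n]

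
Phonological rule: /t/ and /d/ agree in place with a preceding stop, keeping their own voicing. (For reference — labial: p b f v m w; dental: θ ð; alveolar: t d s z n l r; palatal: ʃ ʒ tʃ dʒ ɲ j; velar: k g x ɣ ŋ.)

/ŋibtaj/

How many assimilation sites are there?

/t/ after /b/ (labial) → [p]
1 segment changes.

1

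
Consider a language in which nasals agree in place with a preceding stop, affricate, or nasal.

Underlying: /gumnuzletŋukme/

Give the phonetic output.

/n/ after /m/ (labial) → [m]
/ŋ/ after /t/ (alveolar) → [n]
/m/ after /k/ (velar) → [ŋ]

[gummuzletnukŋe]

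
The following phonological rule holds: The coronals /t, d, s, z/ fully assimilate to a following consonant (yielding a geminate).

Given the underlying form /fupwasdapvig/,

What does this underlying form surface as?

[fupwaddapvig]

/s/ before /d/ → [d] (total assimilation)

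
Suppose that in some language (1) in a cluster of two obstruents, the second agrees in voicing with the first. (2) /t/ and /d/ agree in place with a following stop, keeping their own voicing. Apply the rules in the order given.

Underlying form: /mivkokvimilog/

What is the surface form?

Rule 1: /k/ after /v/ (voiced) → [g]
Rule 1: /v/ after /k/ (voiceless) → [f]
After rule 1: mivgokfimilog
Rule 2: no segment meets the rule's conditions; no change.

[mivgokfimilog]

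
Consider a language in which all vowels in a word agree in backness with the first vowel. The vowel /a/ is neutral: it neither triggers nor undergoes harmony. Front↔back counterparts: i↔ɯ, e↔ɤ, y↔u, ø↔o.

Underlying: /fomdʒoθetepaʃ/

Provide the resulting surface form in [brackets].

[fomdʒoθɤtɤpaʃ]

/e/ harmonizes with /o/ ([+back]) → [ɤ]
/e/ harmonizes with /o/ ([+back]) → [ɤ]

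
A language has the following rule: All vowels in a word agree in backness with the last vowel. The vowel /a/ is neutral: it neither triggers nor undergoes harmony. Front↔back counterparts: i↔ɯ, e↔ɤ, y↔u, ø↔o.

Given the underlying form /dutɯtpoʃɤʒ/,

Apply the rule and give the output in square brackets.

no segment meets the rule's conditions; no change.

[dutɯtpoʃɤʒ]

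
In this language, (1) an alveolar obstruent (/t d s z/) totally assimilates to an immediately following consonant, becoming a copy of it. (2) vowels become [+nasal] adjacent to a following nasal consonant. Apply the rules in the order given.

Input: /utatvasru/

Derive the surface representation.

[utavvarru]

Rule 1: /t/ before /v/ → [v] (total assimilation)
Rule 1: /s/ before /r/ → [r] (total assimilation)
After rule 1: utavvarru
Rule 2: no segment meets the rule's conditions; no change.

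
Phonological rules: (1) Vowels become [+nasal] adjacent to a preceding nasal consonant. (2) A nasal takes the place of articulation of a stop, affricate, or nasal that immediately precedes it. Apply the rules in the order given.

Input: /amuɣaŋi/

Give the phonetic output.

Rule 1: /u/ after nasal /m/ → [ũ]
Rule 1: /i/ after nasal /ŋ/ → [ĩ]
After rule 1: amũɣaŋĩ
Rule 2: no segment meets the rule's conditions; no change.

[amũɣaŋĩ]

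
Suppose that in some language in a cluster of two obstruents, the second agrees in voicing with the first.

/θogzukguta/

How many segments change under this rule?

/g/ after /k/ (voiceless) → [k]
1 segment changes.

1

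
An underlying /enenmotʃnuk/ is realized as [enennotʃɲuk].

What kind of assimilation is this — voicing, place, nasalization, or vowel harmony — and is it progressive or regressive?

/m/→[n] /n/→[ɲ].
Each target copies a feature from the preceding segment, so the direction is progressive.

place assimilation, progressive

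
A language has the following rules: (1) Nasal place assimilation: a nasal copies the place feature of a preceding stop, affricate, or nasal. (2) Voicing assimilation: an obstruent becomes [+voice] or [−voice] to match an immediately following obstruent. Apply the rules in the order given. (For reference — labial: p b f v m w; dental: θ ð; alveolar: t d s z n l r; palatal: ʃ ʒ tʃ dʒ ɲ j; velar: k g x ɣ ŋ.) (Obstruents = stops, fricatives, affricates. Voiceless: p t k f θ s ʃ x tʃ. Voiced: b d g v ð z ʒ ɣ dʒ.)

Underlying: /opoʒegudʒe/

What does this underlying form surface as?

Rule 1: no segment meets the rule's conditions; no change.
After rule 1: opoʒegudʒe
Rule 2: no segment meets the rule's conditions; no change.

[opoʒegudʒe]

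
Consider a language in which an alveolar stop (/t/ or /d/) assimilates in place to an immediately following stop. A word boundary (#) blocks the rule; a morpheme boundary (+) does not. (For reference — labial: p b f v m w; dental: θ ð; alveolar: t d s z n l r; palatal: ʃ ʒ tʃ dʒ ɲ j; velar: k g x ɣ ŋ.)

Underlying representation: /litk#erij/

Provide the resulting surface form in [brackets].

[likk#erij]

/t/ before /k/ (velar) → [k]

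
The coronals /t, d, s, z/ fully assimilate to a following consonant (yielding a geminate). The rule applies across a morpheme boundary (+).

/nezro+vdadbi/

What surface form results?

[nerro+vdabbi]

/z/ before /r/ → [r] (total assimilation)
/d/ before /b/ → [b] (total assimilation)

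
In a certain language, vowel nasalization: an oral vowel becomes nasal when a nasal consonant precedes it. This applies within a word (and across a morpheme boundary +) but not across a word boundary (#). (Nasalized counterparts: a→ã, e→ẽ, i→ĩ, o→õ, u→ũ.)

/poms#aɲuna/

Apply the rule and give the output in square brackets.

[poms#aɲũnã]

/u/ after nasal /ɲ/ → [ũ]
/a/ after nasal /n/ → [ã]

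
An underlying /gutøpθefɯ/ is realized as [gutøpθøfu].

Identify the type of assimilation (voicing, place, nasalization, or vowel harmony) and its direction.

vowel harmony, progressive

/e/→[ø] /ɯ/→[u].
Vowels agree with the first vowel, so the harmony is progressive.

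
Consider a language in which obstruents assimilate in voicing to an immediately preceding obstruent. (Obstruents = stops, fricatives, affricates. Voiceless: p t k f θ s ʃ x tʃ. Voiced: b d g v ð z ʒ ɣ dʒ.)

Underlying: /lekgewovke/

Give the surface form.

/g/ after /k/ (voiceless) → [k]
/k/ after /v/ (voiced) → [g]

[lekkewovge]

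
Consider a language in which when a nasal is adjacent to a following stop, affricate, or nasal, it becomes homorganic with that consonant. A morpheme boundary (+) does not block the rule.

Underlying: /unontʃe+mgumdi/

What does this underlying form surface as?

[unoɲtʃe+ŋgundi]

/n/ before /tʃ/ (palatal) → [ɲ]
/m/ before /g/ (velar) → [ŋ]
/m/ before /d/ (alveolar) → [n]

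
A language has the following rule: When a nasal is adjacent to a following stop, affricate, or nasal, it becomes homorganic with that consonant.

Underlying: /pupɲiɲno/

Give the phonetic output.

/ɲ/ before /n/ (alveolar) → [n]

[pupɲinno]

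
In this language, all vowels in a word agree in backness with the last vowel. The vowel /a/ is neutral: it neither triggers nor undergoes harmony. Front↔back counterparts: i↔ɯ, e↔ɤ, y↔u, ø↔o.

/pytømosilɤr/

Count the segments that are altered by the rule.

/y/ harmonizes with /ɤ/ ([+back]) → [u]
/ø/ harmonizes with /ɤ/ ([+back]) → [o]
/i/ harmonizes with /ɤ/ ([+back]) → [ɯ]
3 segments change.

3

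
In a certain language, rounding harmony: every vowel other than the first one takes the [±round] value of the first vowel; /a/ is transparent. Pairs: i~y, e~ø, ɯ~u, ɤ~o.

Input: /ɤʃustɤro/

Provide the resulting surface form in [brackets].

[ɤʃɯstɤrɤ]

/u/ harmonizes with /ɤ/ ([-round]) → [ɯ]
/o/ harmonizes with /ɤ/ ([-round]) → [ɤ]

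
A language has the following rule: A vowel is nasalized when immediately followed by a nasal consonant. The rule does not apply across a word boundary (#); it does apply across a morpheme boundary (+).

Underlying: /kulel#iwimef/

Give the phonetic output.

[kulel#iwĩmef]

/i/ before nasal /m/ → [ĩ]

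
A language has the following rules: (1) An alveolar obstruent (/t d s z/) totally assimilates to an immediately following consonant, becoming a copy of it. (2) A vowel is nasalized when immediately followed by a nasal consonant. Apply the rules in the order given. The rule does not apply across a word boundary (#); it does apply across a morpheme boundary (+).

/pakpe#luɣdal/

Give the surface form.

[pakpe#luɣdal]

Rule 1: no segment meets the rule's conditions; no change.
After rule 1: pakpe#luɣdal
Rule 2: no segment meets the rule's conditions; no change.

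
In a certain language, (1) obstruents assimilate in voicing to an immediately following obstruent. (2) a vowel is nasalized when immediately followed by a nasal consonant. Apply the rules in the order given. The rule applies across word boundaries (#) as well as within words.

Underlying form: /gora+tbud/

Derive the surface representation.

Rule 1: /t/ before /b/ (voiced) → [d]
After rule 1: gora+dbud
Rule 2: no segment meets the rule's conditions; no change.

[gora+dbud]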